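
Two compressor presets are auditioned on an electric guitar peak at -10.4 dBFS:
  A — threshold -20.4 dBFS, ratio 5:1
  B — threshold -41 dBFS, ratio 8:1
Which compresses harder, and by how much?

A: overshoot 10 dB → output overshoot 2 dB → GR 8 dB.
B: overshoot 30.6 dB → output overshoot 3.825 dB → GR 26.775 dB.
B applies 18.775 dB more gain reduction.

B, by 18.775 dB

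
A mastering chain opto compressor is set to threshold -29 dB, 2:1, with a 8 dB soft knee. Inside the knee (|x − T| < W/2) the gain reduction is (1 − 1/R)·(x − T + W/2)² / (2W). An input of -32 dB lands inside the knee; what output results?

-32.03125 dB

x − T + W/2 = -32 − (-29) + 4 = 1.
GR = (1 − 1/2) × 1² / 16 = 0.5 × 1 / 16 = 0.03125 dB.
Output = -32 − 0.03125 = -32.03125 dB.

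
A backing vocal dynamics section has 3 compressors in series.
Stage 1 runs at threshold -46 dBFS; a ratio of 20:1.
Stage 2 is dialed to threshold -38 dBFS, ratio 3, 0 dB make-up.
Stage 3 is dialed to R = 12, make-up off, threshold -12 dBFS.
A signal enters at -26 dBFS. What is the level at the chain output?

-45 dBFS

Stage 1: 20 dB above -46 dBFS, reduced 20:1 to 1 dB above → -45 dBFS.
Stage 2: -45 dBFS is at or below the -38 dBFS threshold — no compression; output -45 dBFS.
Stage 3: -45 dBFS is at or below the -12 dBFS threshold — no compression; output -45 dBFS.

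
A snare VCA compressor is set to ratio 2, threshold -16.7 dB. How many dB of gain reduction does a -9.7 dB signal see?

3.5 dB

The signal is 7 dB above threshold.
A 2:1 ratio leaves 3.5 dB of that excess.
GR = overshoot in − overshoot out = 7 − 3.5 = 3.5 dB.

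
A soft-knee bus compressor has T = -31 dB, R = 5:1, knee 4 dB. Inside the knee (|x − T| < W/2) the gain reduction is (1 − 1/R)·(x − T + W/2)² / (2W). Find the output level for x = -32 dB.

-32.1 dB

x − T + W/2 = -32 − (-31) + 2 = 1.
GR = (1 − 1/5) × 1² / 8 = 0.8 × 1 / 8 = 0.1 dB.
Output = -32 − 0.1 = -32.1 dB.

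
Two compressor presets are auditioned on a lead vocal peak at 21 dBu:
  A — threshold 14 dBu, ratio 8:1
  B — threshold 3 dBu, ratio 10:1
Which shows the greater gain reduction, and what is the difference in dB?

A: 7 dB over, compressed to 0.875 dB over, so 6.125 dB of GR.
B: 18 dB over, compressed to 1.8 dB over, so 16.2 dB of GR.
B applies 10.075 dB more gain reduction.

B, by 10.075 dB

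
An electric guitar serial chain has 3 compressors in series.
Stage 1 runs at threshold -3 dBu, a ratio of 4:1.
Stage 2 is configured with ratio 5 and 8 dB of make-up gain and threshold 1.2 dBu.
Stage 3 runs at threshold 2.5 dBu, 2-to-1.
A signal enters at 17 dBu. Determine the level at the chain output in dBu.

5.93 dBu

Stage 1: 20 dB above -3 dBu, reduced 4:1 to 5 dB above → 2 dBu.
Stage 2: overshoot 0.8 dB → 0.8/5 = 0.16 dB → 1.36 dBu; +8 dB make-up → 9.36 dBu.
Stage 3: 9.36 dBu is 6.86 dB over 2.5 dBu; at 2:1 that becomes 3.43 dB over, giving 5.93 dBu.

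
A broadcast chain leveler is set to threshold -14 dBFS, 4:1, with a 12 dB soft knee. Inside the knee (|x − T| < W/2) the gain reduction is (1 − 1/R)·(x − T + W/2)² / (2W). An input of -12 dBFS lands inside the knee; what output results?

x − T + W/2 = -12 − (-14) + 6 = 8.
GR = (1 − 1/4) × 8² / 24 = 0.75 × 64 / 24 = 2 dB.
Output = -12 − 2 = -14 dBFS.

-14 dBFS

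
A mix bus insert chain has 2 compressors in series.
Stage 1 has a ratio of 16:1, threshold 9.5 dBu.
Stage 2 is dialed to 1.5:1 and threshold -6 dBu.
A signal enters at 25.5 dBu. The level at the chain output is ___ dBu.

5 dBu

Stage 1: 16 dB above 9.5 dBu, reduced 16:1 to 1 dB above → 10.5 dBu.
Stage 2: 10.5 dBu is 16.5 dB over -6 dBu; at 1.5:1 that becomes 11 dB over, giving 5 dBu.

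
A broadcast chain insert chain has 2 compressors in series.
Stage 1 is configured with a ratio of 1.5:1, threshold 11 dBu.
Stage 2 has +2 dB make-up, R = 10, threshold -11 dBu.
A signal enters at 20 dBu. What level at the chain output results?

-6.2 dBu

Stage 1: 20 dBu is 9 dB over 11 dBu; at 1.5:1 that becomes 6 dB over, giving 17 dBu.
Stage 2: 17 dBu is 28 dB over -11 dBu; at 10:1 that becomes 2.8 dB over, giving -8.2 dBu; +2 dB make-up → -6.2 dBu.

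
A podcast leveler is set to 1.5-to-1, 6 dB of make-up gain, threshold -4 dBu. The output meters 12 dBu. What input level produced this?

Remove make-up: 12 − 6 = 6 dBu.
That's 10 dB above the -4 dBu threshold.
Undo the ratio: input overshoot = 10 × 1.5 = 15 dB, giving input = 11 dBu.

11 dBu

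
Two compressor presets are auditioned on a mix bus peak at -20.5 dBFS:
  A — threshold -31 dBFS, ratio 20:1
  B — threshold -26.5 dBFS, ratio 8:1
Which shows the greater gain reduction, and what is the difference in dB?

A, by 4.725 dB

A: 10.5 dB over, compressed to 0.525 dB over, so 9.975 dB of GR.
B: 6 dB over, compressed to 0.75 dB over, so 5.25 dB of GR.
A reduces 4.725 dB more.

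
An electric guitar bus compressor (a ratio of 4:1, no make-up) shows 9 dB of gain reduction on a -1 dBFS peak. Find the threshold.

-13 dBFS

Gain reduction = -1 − (-10) = 9 dB; output overshoot = GR / (R − 1) = 9 / 3 = 3 dB.
Threshold = output − output overshoot = -10 − 3 = -13 dBFS.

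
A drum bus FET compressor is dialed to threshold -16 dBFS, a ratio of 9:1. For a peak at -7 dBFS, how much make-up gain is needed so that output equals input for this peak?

The peak compresses to -16 + 9/9 = -15 dBFS.
To reach -7 dBFS requires -7 − (-15) = 8 dB of make-up.

8 dB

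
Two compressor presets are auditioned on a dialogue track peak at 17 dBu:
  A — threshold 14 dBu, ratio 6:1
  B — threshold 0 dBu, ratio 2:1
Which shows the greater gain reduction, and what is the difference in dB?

A: GR = 3 − 3/6 = 2.5 dB.
B: GR = 17 − 17/2 = 8.5 dB.
Difference: 6 dB in favour of B.

B, by 6 dB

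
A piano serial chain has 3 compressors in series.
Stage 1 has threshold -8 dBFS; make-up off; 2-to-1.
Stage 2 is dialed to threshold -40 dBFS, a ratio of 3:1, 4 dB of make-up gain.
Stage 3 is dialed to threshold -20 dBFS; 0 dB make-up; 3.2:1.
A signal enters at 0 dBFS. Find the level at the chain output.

Stage 1: 8 dB above -8 dBFS, reduced 2:1 to 4 dB above → -4 dBFS.
Stage 2: -4 dBFS is 36 dB over -40 dBFS; at 3:1 that becomes 12 dB over, giving -28 dBFS; +4 dB make-up → -24 dBFS.
Stage 3: -24 dBFS is at or below the -20 dBFS threshold — no compression; output -24 dBFS.

-24 dBFS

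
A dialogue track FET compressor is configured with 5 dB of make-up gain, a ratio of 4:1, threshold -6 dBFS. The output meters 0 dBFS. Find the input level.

-2 dBFS

Before make-up, the level was 0 − 5 = -5 dBFS.
That's 1 dB above the -6 dBFS threshold.
Input overshoot = R × output overshoot = 4 dB → input = -6 + 4 = -2 dBFS.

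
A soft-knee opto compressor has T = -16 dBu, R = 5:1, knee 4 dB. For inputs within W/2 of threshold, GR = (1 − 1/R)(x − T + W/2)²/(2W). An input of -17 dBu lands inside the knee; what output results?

-17.1 dBu

x − T + W/2 = -17 − (-16) + 2 = 1.
GR = (1 − 1/5) × 1² / 8 = 0.8 × 1 / 8 = 0.1 dB.
Output = -17 − 0.1 = -17.1 dBu.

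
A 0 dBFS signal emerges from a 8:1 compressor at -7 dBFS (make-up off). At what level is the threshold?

Input is 8 dB above T (since output overshoot × R = input overshoot: (-7 − T)·8 = 0 − T gives T = -8 dBFS).
Check: -8 + (0 − (-8))/8 = -8 + 1 = -7 dBFS. ✓

-8 dBFS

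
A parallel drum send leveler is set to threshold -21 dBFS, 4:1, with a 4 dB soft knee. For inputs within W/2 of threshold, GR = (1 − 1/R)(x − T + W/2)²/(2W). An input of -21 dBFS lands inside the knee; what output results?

x − T + W/2 = -21 − (-21) + 2 = 2.
GR = (1 − 1/4) × 2² / 8 = 0.75 × 4 / 8 = 0.375 dB.
Output = -21 − 0.375 = -21.375 dBFS.

-21.375 dBFS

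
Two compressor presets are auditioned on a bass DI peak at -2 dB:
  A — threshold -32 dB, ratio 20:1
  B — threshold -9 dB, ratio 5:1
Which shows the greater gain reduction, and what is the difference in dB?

A, by 22.9 dB

A: GR = 30 − 30/20 = 28.5 dB.
B: GR = 7 − 7/5 = 5.6 dB.
Difference: 22.9 dB in favour of A.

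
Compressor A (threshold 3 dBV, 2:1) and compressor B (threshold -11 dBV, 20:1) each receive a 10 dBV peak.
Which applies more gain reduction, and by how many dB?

B, by 16.45 dB

A: 7 dB over, compressed to 3.5 dB over, so 3.5 dB of GR.
B: 21 dB over, compressed to 1.05 dB over, so 19.95 dB of GR.
B applies 16.45 dB more gain reduction.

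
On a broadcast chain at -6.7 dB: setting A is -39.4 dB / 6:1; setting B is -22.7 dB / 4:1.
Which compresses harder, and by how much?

A: GR = 32.7 − 32.7/6 = 27.25 dB.
B: GR = 16 − 16/4 = 12 dB.
Difference: 15.25 dB in favour of A.

A, by 15.25 dB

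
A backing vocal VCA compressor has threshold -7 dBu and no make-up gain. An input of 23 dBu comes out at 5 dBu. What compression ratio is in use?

Input overshoot = 23 − (-7) = 30 dB; output overshoot = 5 − (-7) = 12 dB.
Ratio = 30 / 12 = 2.5.

2.5:1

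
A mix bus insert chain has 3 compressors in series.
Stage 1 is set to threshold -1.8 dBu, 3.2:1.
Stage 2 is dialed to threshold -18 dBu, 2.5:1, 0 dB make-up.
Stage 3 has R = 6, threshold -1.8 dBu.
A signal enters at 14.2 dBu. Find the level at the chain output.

Stage 1: 16 dB above -1.8 dBu, reduced 3.2:1 to 5 dB above → 3.2 dBu.
Stage 2: overshoot 21.2 dB → 21.2/2.5 = 8.48 dB → -9.52 dBu.
Stage 3: below threshold (-9.52 ≤ -1.8); passes unchanged; output -9.52 dBu.

-9.52 dBu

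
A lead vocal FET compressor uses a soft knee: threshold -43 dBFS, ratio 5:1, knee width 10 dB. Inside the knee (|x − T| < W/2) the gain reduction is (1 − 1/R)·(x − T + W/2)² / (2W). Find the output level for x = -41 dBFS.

-42.96 dBFS

x − T + W/2 = -41 − (-43) + 5 = 7.
GR = (1 − 1/5) × 7² / 20 = 0.8 × 49 / 20 = 1.96 dB.
Output = -41 − 1.96 = -42.96 dBFS.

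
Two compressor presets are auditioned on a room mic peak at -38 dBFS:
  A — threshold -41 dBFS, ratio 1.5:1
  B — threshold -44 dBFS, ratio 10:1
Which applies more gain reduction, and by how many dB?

B, by 4.4 dB

A: overshoot 3 dB → output overshoot 2 dB → GR 1 dB.
B: overshoot 6 dB → output overshoot 0.6 dB → GR 5.4 dB.
Difference: 4.4 dB in favour of B.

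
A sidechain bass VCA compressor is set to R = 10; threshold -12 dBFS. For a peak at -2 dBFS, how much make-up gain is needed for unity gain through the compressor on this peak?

The peak compresses to -12 + 10/10 = -11 dBFS.
To reach -2 dBFS requires -2 − (-11) = 9 dB of make-up.

9 dB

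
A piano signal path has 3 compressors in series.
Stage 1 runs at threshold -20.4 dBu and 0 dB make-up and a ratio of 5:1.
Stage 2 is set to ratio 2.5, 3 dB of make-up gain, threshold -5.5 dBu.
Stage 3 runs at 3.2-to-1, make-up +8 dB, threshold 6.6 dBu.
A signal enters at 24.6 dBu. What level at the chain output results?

-0.4 dBu

Stage 1: 45 dB above -20.4 dBu, reduced 5:1 to 9 dB above → -11.4 dBu.
Stage 2: -11.4 dBu ≤ -5.5 dBu, so stage 2 doesn't engage; make-up brings it to -8.4 dBu.
Stage 3: -8.4 dBu ≤ 6.6 dBu, so stage 3 doesn't engage; make-up brings it to -0.4 dBu.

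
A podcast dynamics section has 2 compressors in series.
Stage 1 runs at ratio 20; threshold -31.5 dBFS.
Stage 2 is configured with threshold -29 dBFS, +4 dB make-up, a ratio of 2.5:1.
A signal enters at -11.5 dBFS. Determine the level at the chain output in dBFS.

-26.5 dBFS

Stage 1: 20 dB above -31.5 dBFS, reduced 20:1 to 1 dB above → -30.5 dBFS.
Stage 2: -30.5 dBFS ≤ -29 dBFS, so stage 2 doesn't engage; make-up brings it to -26.5 dBFS.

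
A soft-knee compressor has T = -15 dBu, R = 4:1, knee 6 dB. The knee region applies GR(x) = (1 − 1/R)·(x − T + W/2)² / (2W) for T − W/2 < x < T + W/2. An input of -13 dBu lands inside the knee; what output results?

-14.5625 dBu

x − T + W/2 = -13 − (-15) + 3 = 5.
GR = (1 − 1/4) × 5² / 12 = 0.75 × 25 / 12 = 1.5625 dB.
Output = -13 − 1.5625 = -14.5625 dBu.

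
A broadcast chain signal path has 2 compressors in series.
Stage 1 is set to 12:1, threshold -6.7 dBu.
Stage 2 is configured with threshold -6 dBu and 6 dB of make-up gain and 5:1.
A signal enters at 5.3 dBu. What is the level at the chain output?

0.06 dBu

Stage 1: 12 dB above -6.7 dBu, reduced 12:1 to 1 dB above → -5.7 dBu.
Stage 2: -5.7 dBu is 0.3 dB over -6 dBu; at 5:1 that becomes 0.06 dB over, giving -5.94 dBu; +6 dB make-up → 0.06 dBu.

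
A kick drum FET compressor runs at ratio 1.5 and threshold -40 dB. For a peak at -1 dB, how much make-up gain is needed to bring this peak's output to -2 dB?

12 dB

The peak compresses to -40 + 39/1.5 = -14 dB.
To reach -2 dB requires -2 − (-14) = 12 dB of make-up.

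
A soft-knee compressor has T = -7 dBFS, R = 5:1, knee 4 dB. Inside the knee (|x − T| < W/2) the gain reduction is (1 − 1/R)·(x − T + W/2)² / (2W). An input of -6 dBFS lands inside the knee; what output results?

x − T + W/2 = -6 − (-7) + 2 = 3.
GR = (1 − 1/5) × 3² / 8 = 0.8 × 9 / 8 = 0.9 dB.
Output = -6 − 0.9 = -6.9 dBFS.

-6.9 dBFS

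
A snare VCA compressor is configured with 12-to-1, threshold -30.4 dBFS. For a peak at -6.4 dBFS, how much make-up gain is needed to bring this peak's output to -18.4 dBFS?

10 dB

Without make-up, output = threshold + overshoot/12 = -30.4 + 2 = -28.4 dBFS.
Gap to target: 10 dB.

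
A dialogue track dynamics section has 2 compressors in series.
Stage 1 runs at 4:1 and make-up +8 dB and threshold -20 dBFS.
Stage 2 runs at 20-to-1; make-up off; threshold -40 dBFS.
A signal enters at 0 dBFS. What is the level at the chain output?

Stage 1: 0 dBFS is 20 dB over -20 dBFS; at 4:1 that becomes 5 dB over, giving -15 dBFS; +8 dB make-up → -7 dBFS.
Stage 2: 33 dB above -40 dBFS, reduced 20:1 to 1.65 dB above → -38.35 dBFS.

-38.35 dBFS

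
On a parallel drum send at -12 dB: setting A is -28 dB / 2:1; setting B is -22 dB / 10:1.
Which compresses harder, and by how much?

B, by 1 dB

A: overshoot 16 dB → output overshoot 8 dB → GR 8 dB.
B: overshoot 10 dB → output overshoot 1 dB → GR 9 dB.
B reduces 1 dB more.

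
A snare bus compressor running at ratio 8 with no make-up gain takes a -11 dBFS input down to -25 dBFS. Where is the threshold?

-27 dBFS

Let T be the threshold. Output overshoot = (input overshoot)/R, so -25 − T = (-11 − T)/8.
8·(-25 − T) = -11 − T → 7·T = -200 − (-11) = -189.
T = -189/7 = -27 dBFS.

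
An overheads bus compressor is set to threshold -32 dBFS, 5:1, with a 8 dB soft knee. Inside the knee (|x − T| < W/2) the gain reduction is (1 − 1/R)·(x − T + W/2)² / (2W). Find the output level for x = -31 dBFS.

x − T + W/2 = -31 − (-32) + 4 = 5.
GR = (1 − 1/5) × 5² / 16 = 0.8 × 25 / 16 = 1.25 dB.
Output = -31 − 1.25 = -32.25 dBFS.

-32.25 dBFS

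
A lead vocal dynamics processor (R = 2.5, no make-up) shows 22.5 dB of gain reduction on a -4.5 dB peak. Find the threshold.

-42 dB

Let T be the threshold. Output overshoot = (input overshoot)/R, so -27 − T = (-4.5 − T)/2.5.
2.5·(-27 − T) = -4.5 − T → 1.5·T = -67.5 − (-4.5) = -63.
T = -63/1.5 = -42 dB.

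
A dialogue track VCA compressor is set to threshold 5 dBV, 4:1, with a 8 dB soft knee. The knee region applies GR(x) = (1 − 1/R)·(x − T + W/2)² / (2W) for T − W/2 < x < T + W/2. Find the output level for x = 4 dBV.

3.578125 dBV

x − T + W/2 = 4 − 5 + 4 = 3.
GR = (1 − 1/4) × 3² / 16 = 0.75 × 9 / 16 = 0.421875 dB.
Output = 4 − 0.421875 = 3.578125 dBV.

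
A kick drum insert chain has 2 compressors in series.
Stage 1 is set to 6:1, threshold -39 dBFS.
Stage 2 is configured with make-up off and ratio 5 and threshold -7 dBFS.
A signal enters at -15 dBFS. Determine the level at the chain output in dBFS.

-35 dBFS

Stage 1: overshoot 24 dB → 24/6 = 4 dB → -35 dBFS.
Stage 2: below threshold (-35 ≤ -7); passes unchanged; output -35 dBFS.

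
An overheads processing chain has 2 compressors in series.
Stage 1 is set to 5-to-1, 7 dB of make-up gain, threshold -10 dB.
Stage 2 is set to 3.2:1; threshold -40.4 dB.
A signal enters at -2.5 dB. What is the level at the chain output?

Stage 1: overshoot 7.5 dB → 7.5/5 = 1.5 dB → -8.5 dB; +7 dB make-up → -1.5 dB.
Stage 2: 38.9 dB above -40.4 dB, reduced 3.2:1 to 12.15625 dB above → -28.24375 dB.

-28.24375 dB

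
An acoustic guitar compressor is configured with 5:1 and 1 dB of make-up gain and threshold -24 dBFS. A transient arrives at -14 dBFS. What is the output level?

Overshoot: -14 − (-24) = 10 dB.
The 10 dB excess becomes 2 dB after 5:1 reduction.
Output = -24 + 2 = -22 dBFS; make-up adds 1 dB, giving -21 dBFS.

-21 dBFS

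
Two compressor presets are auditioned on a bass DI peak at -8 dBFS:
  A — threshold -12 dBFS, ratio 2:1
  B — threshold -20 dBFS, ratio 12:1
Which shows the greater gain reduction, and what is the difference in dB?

A: overshoot 4 dB → output overshoot 2 dB → GR 2 dB.
B: overshoot 12 dB → output overshoot 1 dB → GR 11 dB.
B applies 9 dB more gain reduction.

B, by 9 dB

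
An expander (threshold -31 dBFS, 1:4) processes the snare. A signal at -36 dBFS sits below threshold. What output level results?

Below threshold, a 1:4 expander applies gain = (4−1)×(T − x) of attenuation.
(4−1) × 5 = 15 dB, so output = -36 − 15 = -51 dBFS.

-51 dBFS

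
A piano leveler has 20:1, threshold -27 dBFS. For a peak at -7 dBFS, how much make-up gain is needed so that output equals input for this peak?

Without make-up, output = threshold + overshoot/20 = -27 + 1 = -26 dBFS.
Gap to target: 19 dB.

19 dB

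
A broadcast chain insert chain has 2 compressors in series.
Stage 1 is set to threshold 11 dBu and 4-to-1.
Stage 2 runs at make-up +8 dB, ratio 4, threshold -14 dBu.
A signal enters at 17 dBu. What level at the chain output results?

Stage 1: 6 dB above 11 dBu, reduced 4:1 to 1.5 dB above → 12.5 dBu.
Stage 2: 12.5 dBu is 26.5 dB over -14 dBu; at 4:1 that becomes 6.625 dB over, giving -7.375 dBu; +8 dB make-up → 0.625 dBu.

0.625 dBu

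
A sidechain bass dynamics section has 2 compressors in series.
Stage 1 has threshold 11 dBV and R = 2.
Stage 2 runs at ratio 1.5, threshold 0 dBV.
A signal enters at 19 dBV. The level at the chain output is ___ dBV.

10 dBV

Stage 1: overshoot 8 dB → 8/2 = 4 dB → 15 dBV.
Stage 2: overshoot 15 dB → 15/1.5 = 10 dB → 10 dBV.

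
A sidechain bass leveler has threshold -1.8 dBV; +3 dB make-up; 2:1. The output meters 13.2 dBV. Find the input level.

Stripping the +3 dB make-up gives 10.2 dBV at the gain stage.
That's 12 dB above the -1.8 dBV threshold.
Undo the ratio: input overshoot = 12 × 2 = 24 dB, giving input = 22.2 dBV.

22.2 dBV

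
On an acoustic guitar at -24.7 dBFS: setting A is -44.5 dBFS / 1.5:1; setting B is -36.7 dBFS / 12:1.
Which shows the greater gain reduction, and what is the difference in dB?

B, by 4.4 dB

A: overshoot 19.8 dB → output overshoot 13.2 dB → GR 6.6 dB.
B: overshoot 12 dB → output overshoot 1 dB → GR 11 dB.
B reduces 4.4 dB more.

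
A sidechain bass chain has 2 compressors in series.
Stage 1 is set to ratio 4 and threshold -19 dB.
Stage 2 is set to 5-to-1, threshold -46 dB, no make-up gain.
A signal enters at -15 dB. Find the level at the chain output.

-40.4 dB

Stage 1: -15 dB is 4 dB over -19 dB; at 4:1 that becomes 1 dB over, giving -18 dB.
Stage 2: -18 dB is 28 dB over -46 dB; at 5:1 that becomes 5.6 dB over, giving -40.4 dB.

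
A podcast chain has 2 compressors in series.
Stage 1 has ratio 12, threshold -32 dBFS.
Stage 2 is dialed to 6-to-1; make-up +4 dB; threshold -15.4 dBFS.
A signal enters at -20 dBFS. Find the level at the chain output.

Stage 1: overshoot 12 dB → 12/12 = 1 dB → -31 dBFS.
Stage 2: -31 dBFS is at or below the -15.4 dBFS threshold — no compression; make-up brings it to -27 dBFS.

-27 dBFS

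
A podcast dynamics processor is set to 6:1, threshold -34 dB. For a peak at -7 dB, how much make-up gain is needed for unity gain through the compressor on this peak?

22.5 dB

The peak compresses to -34 + 27/6 = -29.5 dB.
To reach -7 dB requires -7 − (-29.5) = 22.5 dB of make-up.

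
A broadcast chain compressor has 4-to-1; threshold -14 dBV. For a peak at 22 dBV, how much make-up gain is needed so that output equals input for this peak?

Overshoot 36 dB → 36/4 = 9 dB after compression, so the compressed level is -14 + 9 = -5 dBV.
Make-up = target − compressed = 22 − (-5) = 27 dB.

27 dB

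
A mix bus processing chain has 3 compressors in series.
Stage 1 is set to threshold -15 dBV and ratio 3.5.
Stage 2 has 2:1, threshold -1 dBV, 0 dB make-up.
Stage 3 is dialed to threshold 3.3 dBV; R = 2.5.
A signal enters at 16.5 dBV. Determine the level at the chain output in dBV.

Stage 1: overshoot 31.5 dB → 31.5/3.5 = 9 dB → -6 dBV.
Stage 2: -6 dBV ≤ -1 dBV, so stage 2 doesn't engage; output -6 dBV.
Stage 3: below threshold (-6 ≤ 3.3); passes unchanged; output -6 dBV.

-6 dBV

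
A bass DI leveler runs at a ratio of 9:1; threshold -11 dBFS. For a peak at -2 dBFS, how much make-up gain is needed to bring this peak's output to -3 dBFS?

Without make-up, output = threshold + overshoot/9 = -11 + 1 = -10 dBFS.
Gap to target: 7 dB.

7 dB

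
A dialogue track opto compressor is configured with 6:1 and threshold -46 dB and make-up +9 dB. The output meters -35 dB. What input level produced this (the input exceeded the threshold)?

-34 dB

Stripping the +9 dB make-up gives -44 dB at the gain stage.
Post-compression overshoot = -44 − (-46) = 2 dB.
Undo the ratio: input overshoot = 2 × 6 = 12 dB, giving input = -34 dB.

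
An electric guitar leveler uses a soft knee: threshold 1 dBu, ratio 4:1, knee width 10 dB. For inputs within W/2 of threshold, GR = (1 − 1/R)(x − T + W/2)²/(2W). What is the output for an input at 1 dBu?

x − T + W/2 = 1 − 1 + 5 = 5.
GR = (1 − 1/4) × 5² / 20 = 0.75 × 25 / 20 = 0.9375 dB.
Output = 1 − 0.9375 = 0.0625 dBu.

0.0625 dBu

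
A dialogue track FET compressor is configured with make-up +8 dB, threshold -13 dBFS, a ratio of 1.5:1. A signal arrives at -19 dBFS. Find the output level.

-11 dBFS

-19 dBFS is 6 dB below the -13 dBFS threshold, so no gain reduction is applied.
Make-up gain adds 8 dB: -19 + 8 = -11 dBFS.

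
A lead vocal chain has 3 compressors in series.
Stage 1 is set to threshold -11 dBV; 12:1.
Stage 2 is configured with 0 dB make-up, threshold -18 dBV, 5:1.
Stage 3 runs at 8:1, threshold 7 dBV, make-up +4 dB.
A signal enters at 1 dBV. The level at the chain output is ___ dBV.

-12.4 dBV

Stage 1: overshoot 12 dB → 12/12 = 1 dB → -10 dBV.
Stage 2: 8 dB above -18 dBV, reduced 5:1 to 1.6 dB above → -16.4 dBV.
Stage 3: -16.4 dBV is at or below the 7 dBV threshold — no compression; make-up brings it to -12.4 dBV.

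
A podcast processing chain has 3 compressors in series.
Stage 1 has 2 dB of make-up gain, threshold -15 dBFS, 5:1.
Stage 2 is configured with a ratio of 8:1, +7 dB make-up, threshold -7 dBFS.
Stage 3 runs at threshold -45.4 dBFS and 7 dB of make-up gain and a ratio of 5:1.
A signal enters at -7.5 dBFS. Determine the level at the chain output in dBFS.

Stage 1: 7.5 dB above -15 dBFS, reduced 5:1 to 1.5 dB above → -13.5 dBFS; +2 dB make-up → -11.5 dBFS.
Stage 2: -11.5 dBFS ≤ -7 dBFS, so stage 2 doesn't engage; make-up brings it to -4.5 dBFS.
Stage 3: overshoot 40.9 dB → 40.9/5 = 8.18 dB → -37.22 dBFS; +7 dB make-up → -30.22 dBFS.

-30.22 dBFS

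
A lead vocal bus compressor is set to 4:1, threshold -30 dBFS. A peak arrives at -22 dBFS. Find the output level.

-22 dBFS sits 8 dB over threshold.
At 4:1 the overshoot is divided by 4, leaving 2 dB above threshold.
That puts the output at -28 dBFS.

-28 dBFS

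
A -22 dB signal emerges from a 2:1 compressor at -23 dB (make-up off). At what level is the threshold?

-24 dB

Let T be the threshold. Output overshoot = (input overshoot)/R, so -23 − T = (-22 − T)/2.
2·(-23 − T) = -22 − T → 1·T = -46 − (-22) = -24.
T = -24/1 = -24 dB.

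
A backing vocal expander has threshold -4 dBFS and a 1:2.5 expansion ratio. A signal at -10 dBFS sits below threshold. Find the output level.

Undershoot = (-4) − (-10) = 6 dB.
At 1:2.5, that expands to 15 dB under threshold.
Output = -4 − 15 = -19 dBFS.

-19 dBFS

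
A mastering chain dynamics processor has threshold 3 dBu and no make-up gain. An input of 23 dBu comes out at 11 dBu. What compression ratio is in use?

Input overshoot = 23 − 3 = 20 dB; output overshoot = 11 − 3 = 8 dB.
Ratio = 20 / 8 = 2.5.

2.5:1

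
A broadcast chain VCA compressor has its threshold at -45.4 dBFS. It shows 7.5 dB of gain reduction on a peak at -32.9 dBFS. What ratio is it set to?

Input overshoot = -32.9 − (-45.4) = 12.5 dB.
Output overshoot = 12.5 − 7.5 = 5 dB.
Ratio = input overshoot / output overshoot = 12.5 / 5 = 2.5.

2.5:1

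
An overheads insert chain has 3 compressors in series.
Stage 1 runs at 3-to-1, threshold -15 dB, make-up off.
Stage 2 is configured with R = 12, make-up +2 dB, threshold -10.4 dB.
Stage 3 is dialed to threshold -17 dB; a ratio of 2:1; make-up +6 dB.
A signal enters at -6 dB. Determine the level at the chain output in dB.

-7.5 dB

Stage 1: -6 dB is 9 dB over -15 dB; at 3:1 that becomes 3 dB over, giving -12 dB.
Stage 2: -12 dB ≤ -10.4 dB, so stage 2 doesn't engage; make-up brings it to -10 dB.
Stage 3: 7 dB above -17 dB, reduced 2:1 to 3.5 dB above → -13.5 dB; +6 dB make-up → -7.5 dB.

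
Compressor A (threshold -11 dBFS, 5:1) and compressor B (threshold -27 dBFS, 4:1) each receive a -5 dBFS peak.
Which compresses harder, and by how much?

B, by 11.7 dB

A: overshoot 6 dB → output overshoot 1.2 dB → GR 4.8 dB.
B: overshoot 22 dB → output overshoot 5.5 dB → GR 16.5 dB.
B applies 11.7 dB more gain reduction.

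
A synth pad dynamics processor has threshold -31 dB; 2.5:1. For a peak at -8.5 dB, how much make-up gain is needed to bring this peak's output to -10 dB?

Overshoot 22.5 dB → 22.5/2.5 = 9 dB after compression, so the compressed level is -31 + 9 = -22 dB.
Make-up = target − compressed = -10 − (-22) = 12 dB.

12 dB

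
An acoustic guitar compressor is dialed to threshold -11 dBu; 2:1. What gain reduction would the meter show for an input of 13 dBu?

13 dBu exceeds the threshold by 24 dB.
After 2:1 compression the overshoot becomes 24/2 = 12 dB.
Gain reduction = 24 − 12 = 12 dB.

12 dB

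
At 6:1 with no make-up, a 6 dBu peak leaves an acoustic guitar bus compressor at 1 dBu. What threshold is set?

0 dBu

Let T be the threshold. Output overshoot = (input overshoot)/R, so 1 − T = (6 − T)/6.
6·(1 − T) = 6 − T → 5·T = 6 − 6 = 0.
T = 0/5 = 0 dBu.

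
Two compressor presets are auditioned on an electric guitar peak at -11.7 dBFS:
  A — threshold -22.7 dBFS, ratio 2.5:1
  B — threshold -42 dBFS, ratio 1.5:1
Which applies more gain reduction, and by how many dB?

A: GR = 11 − 11/2.5 = 6.6 dB.
B: GR = 30.3 − 30.3/1.5 = 10.1 dB.
B applies 3.5 dB more gain reduction.

B, by 3.5 dB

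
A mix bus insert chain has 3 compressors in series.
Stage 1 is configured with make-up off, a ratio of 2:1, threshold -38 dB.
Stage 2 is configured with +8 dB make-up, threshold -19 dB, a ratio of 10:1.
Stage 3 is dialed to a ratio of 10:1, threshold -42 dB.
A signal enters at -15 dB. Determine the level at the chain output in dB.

-39.65 dB

Stage 1: 23 dB above -38 dB, reduced 2:1 to 11.5 dB above → -26.5 dB.
Stage 2: -26.5 dB ≤ -19 dB, so stage 2 doesn't engage; make-up brings it to -18.5 dB.
Stage 3: 23.5 dB above -42 dB, reduced 10:1 to 2.35 dB above → -39.65 dB.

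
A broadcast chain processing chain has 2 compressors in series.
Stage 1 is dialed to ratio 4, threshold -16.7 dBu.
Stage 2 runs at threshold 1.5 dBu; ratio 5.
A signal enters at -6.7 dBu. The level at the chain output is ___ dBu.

Stage 1: overshoot 10 dB → 10/4 = 2.5 dB → -14.2 dBu.
Stage 2: -14.2 dBu is at or below the 1.5 dBu threshold — no compression; output -14.2 dBu.

-14.2 dBu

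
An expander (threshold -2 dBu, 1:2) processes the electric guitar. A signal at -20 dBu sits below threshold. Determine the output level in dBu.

-38 dBu

Below threshold, a 1:2 expander applies gain = (2−1)×(T − x) of attenuation.
(2−1) × 18 = 18 dB, so output = -20 − 18 = -38 dBu.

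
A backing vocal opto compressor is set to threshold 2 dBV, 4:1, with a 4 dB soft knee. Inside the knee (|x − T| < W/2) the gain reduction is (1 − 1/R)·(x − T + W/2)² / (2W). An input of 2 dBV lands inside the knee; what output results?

x − T + W/2 = 2 − 2 + 2 = 2.
GR = (1 − 1/4) × 2² / 8 = 0.75 × 4 / 8 = 0.375 dB.
Output = 2 − 0.375 = 1.625 dBV.

1.625 dBV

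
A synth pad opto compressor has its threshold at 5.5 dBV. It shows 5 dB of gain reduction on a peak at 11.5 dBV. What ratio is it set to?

Input overshoot = 11.5 − 5.5 = 6 dB.
Output overshoot = 6 − 5 = 1 dB.
Ratio = input overshoot / output overshoot = 6 / 1 = 6.

6:1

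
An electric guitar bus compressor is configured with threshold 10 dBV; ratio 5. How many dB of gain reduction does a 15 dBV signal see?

4 dB

Overshoot = 15 − 10 = 5 dB.
After 5:1 compression the overshoot becomes 5/5 = 1 dB.
Gain reduction = 5 − 1 = 4 dB.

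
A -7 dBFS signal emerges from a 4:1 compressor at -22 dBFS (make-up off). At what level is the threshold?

-27 dBFS

Gain reduction = -7 − (-22) = 15 dB; output overshoot = GR / (R − 1) = 15 / 3 = 5 dB.
Threshold = output − output overshoot = -22 − 5 = -27 dBFS.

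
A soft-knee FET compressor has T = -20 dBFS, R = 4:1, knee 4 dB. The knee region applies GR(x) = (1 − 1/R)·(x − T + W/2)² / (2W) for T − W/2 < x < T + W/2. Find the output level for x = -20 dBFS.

-20.375 dBFS

x − T + W/2 = -20 − (-20) + 2 = 2.
GR = (1 − 1/4) × 2² / 8 = 0.75 × 4 / 8 = 0.375 dB.
Output = -20 − 0.375 = -20.375 dBFS.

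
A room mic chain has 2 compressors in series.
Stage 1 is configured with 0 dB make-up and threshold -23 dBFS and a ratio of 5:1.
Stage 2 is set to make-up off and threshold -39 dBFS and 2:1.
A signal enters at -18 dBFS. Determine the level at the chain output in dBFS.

Stage 1: overshoot 5 dB → 5/5 = 1 dB → -22 dBFS.
Stage 2: -22 dBFS is 17 dB over -39 dBFS; at 2:1 that becomes 8.5 dB over, giving -30.5 dBFS.

-30.5 dBFS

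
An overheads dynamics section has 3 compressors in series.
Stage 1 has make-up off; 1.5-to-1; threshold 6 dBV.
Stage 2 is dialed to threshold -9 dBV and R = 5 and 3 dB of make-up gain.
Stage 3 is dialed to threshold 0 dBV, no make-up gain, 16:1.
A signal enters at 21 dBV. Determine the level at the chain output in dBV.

Stage 1: overshoot 15 dB → 15/1.5 = 10 dB → 16 dBV.
Stage 2: 25 dB above -9 dBV, reduced 5:1 to 5 dB above → -4 dBV; +3 dB make-up → -1 dBV.
Stage 3: below threshold (-1 ≤ 0); passes unchanged; output -1 dBV.

-1 dBV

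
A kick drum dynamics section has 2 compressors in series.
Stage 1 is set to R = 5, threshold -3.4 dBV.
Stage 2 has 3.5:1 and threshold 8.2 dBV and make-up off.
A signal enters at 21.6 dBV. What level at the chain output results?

1.6 dBV

Stage 1: 25 dB above -3.4 dBV, reduced 5:1 to 5 dB above → 1.6 dBV.
Stage 2: below threshold (1.6 ≤ 8.2); passes unchanged; output 1.6 dBV.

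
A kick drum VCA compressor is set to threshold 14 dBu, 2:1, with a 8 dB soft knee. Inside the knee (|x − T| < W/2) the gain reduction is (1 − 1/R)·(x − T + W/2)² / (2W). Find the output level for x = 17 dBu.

x − T + W/2 = 17 − 14 + 4 = 7.
GR = (1 − 1/2) × 7² / 16 = 0.5 × 49 / 16 = 1.53125 dB.
Output = 17 − 1.53125 = 15.46875 dBu.

15.46875 dBu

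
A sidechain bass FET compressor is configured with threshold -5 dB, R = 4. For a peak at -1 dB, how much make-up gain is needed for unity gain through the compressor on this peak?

3 dB

Overshoot 4 dB → 4/4 = 1 dB after compression, so the compressed level is -5 + 1 = -4 dB.
Make-up = target − compressed = -1 − (-4) = 3 dB.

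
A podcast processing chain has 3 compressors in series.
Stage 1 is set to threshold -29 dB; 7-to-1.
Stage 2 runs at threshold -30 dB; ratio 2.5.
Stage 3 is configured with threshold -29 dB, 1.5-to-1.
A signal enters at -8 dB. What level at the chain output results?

Stage 1: overshoot 21 dB → 21/7 = 3 dB → -26 dB.
Stage 2: 4 dB above -30 dB, reduced 2.5:1 to 1.6 dB above → -28.4 dB.
Stage 3: overshoot 0.6 dB → 0.6/1.5 = 0.4 dB → -28.6 dB.

-28.6 dB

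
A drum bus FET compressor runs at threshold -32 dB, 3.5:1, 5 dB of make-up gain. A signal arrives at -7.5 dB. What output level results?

-7.5 dB sits 24.5 dB over threshold.
At 3.5:1 the overshoot is divided by 3.5, leaving 7 dB above threshold.
Output = -32 + 7 = -25 dB; make-up adds 5 dB, giving -20 dB.

-20 dB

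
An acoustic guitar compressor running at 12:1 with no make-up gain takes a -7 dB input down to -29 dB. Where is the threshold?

-31 dB

Gain reduction = -7 − (-29) = 22 dB; output overshoot = GR / (R − 1) = 22 / 11 = 2 dB.
Threshold = output − output overshoot = -29 − 2 = -31 dB.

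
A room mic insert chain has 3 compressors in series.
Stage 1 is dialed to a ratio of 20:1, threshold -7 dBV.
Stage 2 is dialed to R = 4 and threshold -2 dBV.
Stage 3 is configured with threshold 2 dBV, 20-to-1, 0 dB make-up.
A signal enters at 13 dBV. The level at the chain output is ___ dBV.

-6 dBV

Stage 1: overshoot 20 dB → 20/20 = 1 dB → -6 dBV.
Stage 2: -6 dBV is at or below the -2 dBV threshold — no compression; output -6 dBV.
Stage 3: -6 dBV is at or below the 2 dBV threshold — no compression; output -6 dBV.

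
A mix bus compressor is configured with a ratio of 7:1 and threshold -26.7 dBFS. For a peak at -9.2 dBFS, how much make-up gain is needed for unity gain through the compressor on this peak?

15 dB

The peak compresses to -26.7 + 17.5/7 = -24.2 dBFS.
To reach -9.2 dBFS requires -9.2 − (-24.2) = 15 dB of make-up.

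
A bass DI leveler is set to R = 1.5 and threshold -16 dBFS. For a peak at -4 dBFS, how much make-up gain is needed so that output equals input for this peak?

4 dB

The peak compresses to -16 + 12/1.5 = -8 dBFS.
To reach -4 dBFS requires -4 − (-8) = 4 dB of make-up.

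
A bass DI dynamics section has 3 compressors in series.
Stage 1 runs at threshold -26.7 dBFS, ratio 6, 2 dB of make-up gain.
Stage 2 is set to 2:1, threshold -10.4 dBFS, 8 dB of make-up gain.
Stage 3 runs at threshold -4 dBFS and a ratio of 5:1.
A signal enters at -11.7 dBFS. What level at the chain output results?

-14.2 dBFS

Stage 1: 15 dB above -26.7 dBFS, reduced 6:1 to 2.5 dB above → -24.2 dBFS; +2 dB make-up → -22.2 dBFS.
Stage 2: -22.2 dBFS is at or below the -10.4 dBFS threshold — no compression; make-up brings it to -14.2 dBFS.
Stage 3: below threshold (-14.2 ≤ -4); passes unchanged; output -14.2 dBFS.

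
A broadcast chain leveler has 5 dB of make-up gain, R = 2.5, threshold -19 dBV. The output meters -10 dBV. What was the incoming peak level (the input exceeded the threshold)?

-9 dBV

Remove make-up: -10 − 5 = -15 dBV.
Post-compression overshoot = -15 − (-19) = 4 dB.
Input overshoot = R × output overshoot = 10 dB → input = -19 + 10 = -9 dBV.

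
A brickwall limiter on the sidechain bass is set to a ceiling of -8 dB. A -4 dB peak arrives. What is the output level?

-8 dB

At ∞:1, everything above -8 dB is held at the ceiling.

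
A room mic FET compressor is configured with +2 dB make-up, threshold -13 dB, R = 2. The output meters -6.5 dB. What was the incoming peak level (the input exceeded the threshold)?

Remove make-up: -6.5 − 2 = -8.5 dB.
Post-compression overshoot = -8.5 − (-13) = 4.5 dB.
Input overshoot = R × output overshoot = 9 dB → input = -13 + 9 = -4 dB.

-4 dB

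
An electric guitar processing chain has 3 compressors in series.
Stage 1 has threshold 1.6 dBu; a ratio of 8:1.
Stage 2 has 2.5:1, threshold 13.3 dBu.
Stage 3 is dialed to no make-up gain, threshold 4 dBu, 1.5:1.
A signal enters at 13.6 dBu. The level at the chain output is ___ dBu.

3.1 dBu

Stage 1: 13.6 dBu is 12 dB over 1.6 dBu; at 8:1 that becomes 1.5 dB over, giving 3.1 dBu.
Stage 2: below threshold (3.1 ≤ 13.3); passes unchanged; output 3.1 dBu.
Stage 3: below threshold (3.1 ≤ 4); passes unchanged; output 3.1 dBu.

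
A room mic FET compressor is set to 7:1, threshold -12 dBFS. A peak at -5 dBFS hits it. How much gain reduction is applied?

-5 dBFS exceeds the threshold by 7 dB.
A 7:1 ratio leaves 1 dB of that excess.
GR = overshoot in − overshoot out = 7 − 1 = 6 dB.

6 dB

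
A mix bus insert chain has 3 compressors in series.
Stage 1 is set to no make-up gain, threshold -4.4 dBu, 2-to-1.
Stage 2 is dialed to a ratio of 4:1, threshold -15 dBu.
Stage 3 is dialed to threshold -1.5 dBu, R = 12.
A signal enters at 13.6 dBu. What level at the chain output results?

Stage 1: 18 dB above -4.4 dBu, reduced 2:1 to 9 dB above → 4.6 dBu.
Stage 2: 4.6 dBu is 19.6 dB over -15 dBu; at 4:1 that becomes 4.9 dB over, giving -10.1 dBu.
Stage 3: -10.1 dBu ≤ -1.5 dBu, so stage 3 doesn't engage; output -10.1 dBu.

-10.1 dBu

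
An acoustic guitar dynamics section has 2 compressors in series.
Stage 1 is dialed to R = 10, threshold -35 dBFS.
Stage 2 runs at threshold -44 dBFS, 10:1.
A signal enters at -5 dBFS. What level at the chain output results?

-42.8 dBFS

Stage 1: -5 dBFS is 30 dB over -35 dBFS; at 10:1 that becomes 3 dB over, giving -32 dBFS.
Stage 2: overshoot 12 dB → 12/10 = 1.2 dB → -42.8 dBFS.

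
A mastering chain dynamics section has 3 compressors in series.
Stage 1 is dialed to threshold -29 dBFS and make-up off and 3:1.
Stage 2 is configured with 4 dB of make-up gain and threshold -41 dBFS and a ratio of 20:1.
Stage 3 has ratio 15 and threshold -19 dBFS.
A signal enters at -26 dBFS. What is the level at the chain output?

Stage 1: -26 dBFS is 3 dB over -29 dBFS; at 3:1 that becomes 1 dB over, giving -28 dBFS.
Stage 2: overshoot 13 dB → 13/20 = 0.65 dB → -40.35 dBFS; +4 dB make-up → -36.35 dBFS.
Stage 3: -36.35 dBFS ≤ -19 dBFS, so stage 3 doesn't engage; output -36.35 dBFS.

-36.35 dBFS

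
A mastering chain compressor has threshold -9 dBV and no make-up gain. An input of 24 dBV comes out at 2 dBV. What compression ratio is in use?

Input overshoot = 24 − (-9) = 33 dB; output overshoot = 2 − (-9) = 11 dB.
Ratio = 33 / 11 = 3.

3:1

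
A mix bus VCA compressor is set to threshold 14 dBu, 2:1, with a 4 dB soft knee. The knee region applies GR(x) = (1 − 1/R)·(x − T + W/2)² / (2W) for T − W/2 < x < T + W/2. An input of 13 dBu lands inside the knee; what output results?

x − T + W/2 = 13 − 14 + 2 = 1.
GR = (1 − 1/2) × 1² / 8 = 0.5 × 1 / 8 = 0.0625 dB.
Output = 13 − 0.0625 = 12.9375 dBu.

12.9375 dBu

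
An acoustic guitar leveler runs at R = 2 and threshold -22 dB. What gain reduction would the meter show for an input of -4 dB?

9 dB

-4 dB exceeds the threshold by 18 dB.
At 2:1, output sits 18/2 = 9 dB above threshold.
So the signal is attenuated by 18 − 9 = 9 dB.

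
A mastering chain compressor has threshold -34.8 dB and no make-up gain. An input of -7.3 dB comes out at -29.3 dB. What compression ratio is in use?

Input overshoot = -7.3 − (-34.8) = 27.5 dB; output overshoot = -29.3 − (-34.8) = 5.5 dB.
Ratio = 27.5 / 5.5 = 5.

5:1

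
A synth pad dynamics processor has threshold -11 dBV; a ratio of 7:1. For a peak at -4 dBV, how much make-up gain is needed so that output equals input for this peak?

6 dB

Without make-up, output = threshold + overshoot/7 = -11 + 1 = -10 dBV.
Gap to target: 6 dB.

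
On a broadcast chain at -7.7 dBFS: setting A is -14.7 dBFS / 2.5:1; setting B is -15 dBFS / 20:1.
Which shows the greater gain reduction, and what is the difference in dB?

A: 7 dB over, compressed to 2.8 dB over, so 4.2 dB of GR.
B: 7.3 dB over, compressed to 0.365 dB over, so 6.935 dB of GR.
B reduces 2.735 dB more.

B, by 2.735 dB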